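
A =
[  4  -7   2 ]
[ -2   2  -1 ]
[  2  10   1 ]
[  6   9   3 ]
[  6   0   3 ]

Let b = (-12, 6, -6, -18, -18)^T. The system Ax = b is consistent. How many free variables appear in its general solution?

1

Row reduce the augmented matrix [A | b].
R2 ← R2 + (1/2)·R1: [0, -3/2, 0, 0]
R3 ← R3 − (1/2)·R1: [0, 27/2, 0, 0]
R4 ← R4 − (3/2)·R1: [0, 39/2, 0, 0]
R5 ← R5 − (3/2)·R1: [0, 21/2, 0, 0]
R3 ← R3 + (9)·R2: [0, 0, 0, 0]
R4 ← R4 + (13)·R2: [0, 0, 0, 0]
R5 ← R5 + (7)·R2: [0, 0, 0, 0]
The echelon form has 2 nonzero rows, and every pivot lies in the first 3 columns, so rank(A) = rank([A|b]) = 2.
The system is consistent.
Free variables = (unknowns) − (rank) = 3 − 2 = 1.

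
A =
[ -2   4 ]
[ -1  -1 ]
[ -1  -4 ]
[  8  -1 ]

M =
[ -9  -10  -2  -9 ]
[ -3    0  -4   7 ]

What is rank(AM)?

First compute AM:
[[  6,  20, -12,  46],
 [ 12,  10,   6,   2],
 [ 21,  10,  18, -19],
 [-69, -80, -12, -79]]
Now row reduce the product.
R2 ← R2 − (2)·R1: [0, -30, 30, -90]
R3 ← R3 − (7/2)·R1: [0, -60, 60, -180]
R4 ← R4 + (23/2)·R1: [0, 150, -150, 450]
R3 ← R3 − (2)·R2: [0, 0, 0, 0]
R4 ← R4 + (5)·R2: [0, 0, 0, 0]
2 nonzero rows, so rank(AM) = 2.

2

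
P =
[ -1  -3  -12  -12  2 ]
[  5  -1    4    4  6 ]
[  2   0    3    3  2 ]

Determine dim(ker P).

3

Row reduce to echelon form.
R2 ← R2 + (5)·R1: [0, -16, -56, -56, 16]
R3 ← R3 + (2)·R1: [0, -6, -21, -21, 6]
R3 ← R3 − (3/8)·R2: [0, 0, 0, 0, 0]
2 nonzero rows, so rank(P) = 2.
P has 5 columns; by rank–nullity, nullity = 5 − 2 = 3.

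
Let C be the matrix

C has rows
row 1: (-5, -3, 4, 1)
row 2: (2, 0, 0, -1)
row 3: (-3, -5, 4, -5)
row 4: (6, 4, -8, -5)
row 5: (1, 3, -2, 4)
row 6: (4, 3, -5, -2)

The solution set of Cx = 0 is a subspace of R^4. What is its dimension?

1

Row reduce to echelon form.
R2 ← R2 + (2/5)·R1: [0, -6/5, 8/5, -3/5]
R3 ← R3 − (3/5)·R1: [0, -16/5, 8/5, -28/5]
R4 ← R4 + (6/5)·R1: [0, 2/5, -16/5, -19/5]
R5 ← R5 + (1/5)·R1: [0, 12/5, -6/5, 21/5]
R6 ← R6 + (4/5)·R1: [0, 3/5, -9/5, -6/5]
R3 ← R3 − (8/3)·R2: [0, 0, -8/3, -4]
R4 ← R4 + (1/3)·R2: [0, 0, -8/3, -4]
R5 ← R5 + (2)·R2: [0, 0, 2, 3]
R6 ← R6 + (1/2)·R2: [0, 0, -1, -3/2]
R4 ← R4 − R3: [0, 0, 0, 0]
R5 ← R5 + (3/4)·R3: [0, 0, 0, 0]
R6 ← R6 − (3/8)·R3: [0, 0, 0, 0]
3 nonzero rows, so rank(C) = 3.
C has 4 columns; by rank–nullity, nullity = 4 − 3 = 1.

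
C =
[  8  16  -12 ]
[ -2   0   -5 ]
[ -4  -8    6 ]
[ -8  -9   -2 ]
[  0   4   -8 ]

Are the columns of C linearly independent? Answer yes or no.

no

Row reduce C to echelon form.
R2 ← R2 + (1/4)·R1: [0, 4, -8]
R3 ← R3 + (1/2)·R1: [0, 0, 0]
R4 ← R4 + R1: [0, 7, -14]
R4 ← R4 − (7/4)·R2: [0, 0, 0]
R5 ← R5 − R2: [0, 0, 0]
2 pivots among 3 columns.
Only 2 < 3 pivot columns, so the columns are linearly dependent.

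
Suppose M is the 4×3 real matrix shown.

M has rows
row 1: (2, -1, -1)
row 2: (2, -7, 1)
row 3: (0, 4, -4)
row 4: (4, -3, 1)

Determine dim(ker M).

0

Row reduce to echelon form.
R2 ← R2 − R1: [0, -6, 2]
R4 ← R4 − (2)·R1: [0, -1, 3]
R3 ← R3 + (2/3)·R2: [0, 0, -8/3]
R4 ← R4 − (1/6)·R2: [0, 0, 8/3]
R4 ← R4 + R3: [0, 0, 0]
3 nonzero rows, so rank(M) = 3.
M has 3 columns; by rank–nullity, nullity = 3 − 3 = 0.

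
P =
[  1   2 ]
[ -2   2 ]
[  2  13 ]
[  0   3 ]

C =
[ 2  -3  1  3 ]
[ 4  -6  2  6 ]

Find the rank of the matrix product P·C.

First compute PC:
[[ 10, -15,   5,  15],
 [  4,  -6,   2,   6],
 [ 56, -84,  28,  84],
 [ 12, -18,   6,  18]]
Now row reduce the product.
R2 ← R2 − (2/5)·R1: [0, 0, 0, 0]
R3 ← R3 − (28/5)·R1: [0, 0, 0, 0]
R4 ← R4 − (6/5)·R1: [0, 0, 0, 0]
1 nonzero row, so rank(PC) = 1.

1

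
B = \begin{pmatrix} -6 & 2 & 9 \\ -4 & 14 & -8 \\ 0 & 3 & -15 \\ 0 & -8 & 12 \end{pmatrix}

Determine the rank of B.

3

Row reduce to echelon form.
R2 ← R2 − (2/3)·R1: [0, 38/3, -14]
R3 ← R3 − (9/38)·R2: [0, 0, -222/19]
R4 ← R4 + (12/19)·R2: [0, 0, 60/19]
R4 ← R4 + (10/37)·R3: [0, 0, 0]
Echelon form has 3 nonzero rows, so rank(B) = 3.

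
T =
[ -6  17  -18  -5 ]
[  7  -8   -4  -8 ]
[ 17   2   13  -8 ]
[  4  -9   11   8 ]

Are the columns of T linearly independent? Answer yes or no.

Row reduce T to echelon form.
R2 ← R2 + (7/6)·R1: [0, 71/6, -25, -83/6]
R3 ← R3 + (17/6)·R1: [0, 301/6, -38, -133/6]
R4 ← R4 + (2/3)·R1: [0, 7/3, -1, 14/3]
R3 ← R3 − (301/71)·R2: [0, 0, 4827/71, 2590/71]
R4 ← R4 − (14/71)·R2: [0, 0, 279/71, 525/71]
R4 ← R4 − (93/1609)·R3: [0, 0, 0, 8505/1609]
4 pivots among 4 columns.
Every column is a pivot column, so the columns are linearly independent.

yes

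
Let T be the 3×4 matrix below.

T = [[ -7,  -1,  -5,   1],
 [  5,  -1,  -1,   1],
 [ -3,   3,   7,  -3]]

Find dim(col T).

2

Row reduce to echelon form.
R2 ← R2 + (5/7)·R1: [0, -12/7, -32/7, 12/7]
R3 ← R3 − (3/7)·R1: [0, 24/7, 64/7, -24/7]
R3 ← R3 + (2)·R2: [0, 0, 0, 0]
Echelon form has 2 nonzero rows, so rank(T) = 2.
The column space has dimension equal to the rank: 2.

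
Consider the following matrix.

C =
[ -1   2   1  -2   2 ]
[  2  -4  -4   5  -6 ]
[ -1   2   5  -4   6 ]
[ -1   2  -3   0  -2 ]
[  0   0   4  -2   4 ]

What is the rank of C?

2

Row reduce to echelon form.
R2 ← R2 + (2)·R1: [0, 0, -2, 1, -2]
R3 ← R3 − R1: [0, 0, 4, -2, 4]
R4 ← R4 − R1: [0, 0, -4, 2, -4]
R3 ← R3 + (2)·R2: [0, 0, 0, 0, 0]
R4 ← R4 − (2)·R2: [0, 0, 0, 0, 0]
R5 ← R5 + (2)·R2: [0, 0, 0, 0, 0]
Echelon form has 2 nonzero rows, so rank(C) = 2.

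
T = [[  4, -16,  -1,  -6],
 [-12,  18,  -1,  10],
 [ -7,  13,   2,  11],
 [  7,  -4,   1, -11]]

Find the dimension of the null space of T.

Row reduce to echelon form.
R2 ← R2 + (3)·R1: [0, -30, -4, -8]
R3 ← R3 + (7/4)·R1: [0, -15, 1/4, 1/2]
R4 ← R4 − (7/4)·R1: [0, 24, 11/4, -1/2]
R3 ← R3 − (1/2)·R2: [0, 0, 9/4, 9/2]
R4 ← R4 + (4/5)·R2: [0, 0, -9/20, -69/10]
R4 ← R4 + (1/5)·R3: [0, 0, 0, -6]
4 nonzero rows, so rank(T) = 4.
T has 4 columns; by rank–nullity, nullity = 4 − 4 = 0.

0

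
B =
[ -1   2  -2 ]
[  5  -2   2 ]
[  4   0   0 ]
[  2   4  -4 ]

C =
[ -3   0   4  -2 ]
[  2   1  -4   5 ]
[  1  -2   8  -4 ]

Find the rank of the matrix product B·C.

First compute BC:
[[  5,   6, -28,  20],
 [-17,  -6,  44, -28],
 [-12,   0,  16,  -8],
 [ -2,  12, -40,  32]]
Now row reduce the product.
R2 ← R2 + (17/5)·R1: [0, 72/5, -256/5, 40]
R3 ← R3 + (12/5)·R1: [0, 72/5, -256/5, 40]
R4 ← R4 + (2/5)·R1: [0, 72/5, -256/5, 40]
R3 ← R3 − R2: [0, 0, 0, 0]
R4 ← R4 − R2: [0, 0, 0, 0]
2 nonzero rows, so rank(BC) = 2.

2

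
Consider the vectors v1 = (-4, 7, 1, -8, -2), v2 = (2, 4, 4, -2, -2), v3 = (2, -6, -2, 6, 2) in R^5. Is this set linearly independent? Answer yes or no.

no

Form the matrix with these vectors as rows and row reduce.
R2 ← R2 + (1/2)·R1: [0, 15/2, 9/2, -6, -3]
R3 ← R3 + (1/2)·R1: [0, -5/2, -3/2, 2, 1]
R3 ← R3 + (1/3)·R2: [0, 0, 0, 0, 0]
2 nonzero rows, so the 3 vectors span a space of dimension 2.
Since 2 < 3, the vectors are linearly dependent.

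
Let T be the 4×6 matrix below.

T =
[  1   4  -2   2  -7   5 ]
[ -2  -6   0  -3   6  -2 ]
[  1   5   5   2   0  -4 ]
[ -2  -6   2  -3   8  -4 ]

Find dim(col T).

4

Row reduce to echelon form.
R2 ← R2 + (2)·R1: [0, 2, -4, 1, -8, 8]
R3 ← R3 − R1: [0, 1, 7, 0, 7, -9]
R4 ← R4 + (2)·R1: [0, 2, -2, 1, -6, 6]
R3 ← R3 − (1/2)·R2: [0, 0, 9, -1/2, 11, -13]
R4 ← R4 − R2: [0, 0, 2, 0, 2, -2]
R4 ← R4 − (2/9)·R3: [0, 0, 0, 1/9, -4/9, 8/9]
Echelon form has 4 nonzero rows, so rank(T) = 4.
The column space has dimension equal to the rank: 4.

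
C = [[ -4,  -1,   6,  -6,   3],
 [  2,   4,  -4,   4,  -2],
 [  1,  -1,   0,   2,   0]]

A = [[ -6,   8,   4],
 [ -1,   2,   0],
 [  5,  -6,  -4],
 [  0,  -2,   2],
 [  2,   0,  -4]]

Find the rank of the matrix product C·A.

First compute CA:
[[ 61, -58, -64],
 [-40,  40,  40],
 [ -5,   2,   8]]
Now row reduce the product.
R2 ← R2 + (40/61)·R1: [0, 120/61, -120/61]
R3 ← R3 + (5/61)·R1: [0, -168/61, 168/61]
R3 ← R3 + (7/5)·R2: [0, 0, 0]
2 nonzero rows, so rank(CA) = 2.

2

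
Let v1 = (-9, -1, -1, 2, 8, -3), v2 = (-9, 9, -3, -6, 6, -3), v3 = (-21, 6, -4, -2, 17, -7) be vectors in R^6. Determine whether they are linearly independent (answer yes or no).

Form the matrix with these vectors as rows and row reduce.
R2 ← R2 − R1: [0, 10, -2, -8, -2, 0]
R3 ← R3 − (7/3)·R1: [0, 25/3, -5/3, -20/3, -5/3, 0]
R3 ← R3 − (5/6)·R2: [0, 0, 0, 0, 0, 0]
2 nonzero rows, so the 3 vectors span a space of dimension 2.
Since 2 < 3, the vectors are linearly dependent.

no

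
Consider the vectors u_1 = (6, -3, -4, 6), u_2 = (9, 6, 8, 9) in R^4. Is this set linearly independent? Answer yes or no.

Form the matrix with these vectors as rows and row reduce.
R2 ← R2 − (3/2)·R1: [0, 21/2, 14, 0]
2 nonzero rows, so the 2 vectors span a space of dimension 2.
Since 2 = 2, the vectors are linearly independent.

yes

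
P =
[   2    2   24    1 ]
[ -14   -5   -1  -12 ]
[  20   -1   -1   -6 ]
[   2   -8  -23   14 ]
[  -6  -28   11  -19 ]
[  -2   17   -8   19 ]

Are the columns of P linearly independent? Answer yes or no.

yes

Row reduce P to echelon form.
R2 ← R2 + (7)·R1: [0, 9, 167, -5]
R3 ← R3 − (10)·R1: [0, -21, -241, -16]
R4 ← R4 − R1: [0, -10, -47, 13]
R5 ← R5 + (3)·R1: [0, -22, 83, -16]
R6 ← R6 + R1: [0, 19, 16, 20]
R3 ← R3 + (7/3)·R2: [0, 0, 446/3, -83/3]
R4 ← R4 + (10/9)·R2: [0, 0, 1247/9, 67/9]
R5 ← R5 + (22/9)·R2: [0, 0, 4421/9, -254/9]
R6 ← R6 − (19/9)·R2: [0, 0, -3029/9, 275/9]
R4 ← R4 − (1247/1338)·R3: [0, 0, 0, 44461/1338]
R5 ← R5 − (4421/1338)·R3: [0, 0, 0, 84553/1338]
R6 ← R6 + (3029/1338)·R3: [0, 0, 0, -42919/1338]
R5 ← R5 − (329/173)·R4: [0, 0, 0, 0]
R6 ← R6 + (167/173)·R4: [0, 0, 0, 0]
4 pivots among 4 columns.
Every column is a pivot column, so the columns are linearly independent.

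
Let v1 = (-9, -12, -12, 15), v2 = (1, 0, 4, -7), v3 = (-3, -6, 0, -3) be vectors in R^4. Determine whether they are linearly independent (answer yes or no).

Form the matrix with these vectors as rows and row reduce.
R2 ← R2 + (1/9)·R1: [0, -4/3, 8/3, -16/3]
R3 ← R3 − (1/3)·R1: [0, -2, 4, -8]
R3 ← R3 − (3/2)·R2: [0, 0, 0, 0]
2 nonzero rows, so the 3 vectors span a space of dimension 2.
Since 2 < 3, the vectors are linearly dependent.

no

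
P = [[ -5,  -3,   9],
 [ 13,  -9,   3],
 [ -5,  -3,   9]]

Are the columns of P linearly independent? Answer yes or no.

no

Row reduce P to echelon form.
R2 ← R2 + (13/5)·R1: [0, -84/5, 132/5]
R3 ← R3 − R1: [0, 0, 0]
2 pivots among 3 columns.
Only 2 < 3 pivot columns, so the columns are linearly dependent.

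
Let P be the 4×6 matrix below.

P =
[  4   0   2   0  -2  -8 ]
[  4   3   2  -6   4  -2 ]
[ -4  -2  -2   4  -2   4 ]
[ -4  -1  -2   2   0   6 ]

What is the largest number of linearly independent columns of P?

Row reduce to echelon form.
R2 ← R2 − R1: [0, 3, 0, -6, 6, 6]
R3 ← R3 + R1: [0, -2, 0, 4, -4, -4]
R4 ← R4 + R1: [0, -1, 0, 2, -2, -2]
R3 ← R3 + (2/3)·R2: [0, 0, 0, 0, 0, 0]
R4 ← R4 + (1/3)·R2: [0, 0, 0, 0, 0, 0]
Echelon form has 2 nonzero rows, so rank(P) = 2.
The rank gives the maximum number of linearly independent columns: 2.

2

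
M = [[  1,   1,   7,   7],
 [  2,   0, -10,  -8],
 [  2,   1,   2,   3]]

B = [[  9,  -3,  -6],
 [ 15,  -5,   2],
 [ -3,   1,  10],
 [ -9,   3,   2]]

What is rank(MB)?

2

First compute MB:
[[-60,  20,  80],
 [120, -40, -128],
 [  0,   0,  16]]
Now row reduce the product.
R2 ← R2 + (2)·R1: [0, 0, 32]
R3 ← R3 − (1/2)·R2: [0, 0, 0]
2 nonzero rows, so rank(MB) = 2.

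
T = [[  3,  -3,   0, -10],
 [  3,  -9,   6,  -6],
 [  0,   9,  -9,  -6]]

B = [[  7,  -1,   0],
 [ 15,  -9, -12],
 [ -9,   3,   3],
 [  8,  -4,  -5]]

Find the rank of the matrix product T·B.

2

First compute TB:
[[-104,  64,  86],
 [-216, 120, 156],
 [168, -84, -105]]
Now row reduce the product.
R2 ← R2 − (27/13)·R1: [0, -168/13, -294/13]
R3 ← R3 + (21/13)·R1: [0, 252/13, 441/13]
R3 ← R3 + (3/2)·R2: [0, 0, 0]
2 nonzero rows, so rank(TB) = 2.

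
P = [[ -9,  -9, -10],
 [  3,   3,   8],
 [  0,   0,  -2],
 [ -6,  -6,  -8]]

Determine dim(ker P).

Row reduce to echelon form.
R2 ← R2 + (1/3)·R1: [0, 0, 14/3]
R4 ← R4 − (2/3)·R1: [0, 0, -4/3]
R3 ← R3 + (3/7)·R2: [0, 0, 0]
R4 ← R4 + (2/7)·R2: [0, 0, 0]
2 nonzero rows, so rank(P) = 2.
P has 3 columns; by rank–nullity, nullity = 3 − 2 = 1.

1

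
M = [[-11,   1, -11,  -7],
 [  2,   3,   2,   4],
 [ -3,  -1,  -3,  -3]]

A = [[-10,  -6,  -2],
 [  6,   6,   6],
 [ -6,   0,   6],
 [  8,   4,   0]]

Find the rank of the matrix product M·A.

2

First compute MA:
[[126,  44, -38],
 [ 18,  22,  26],
 [ 18,   0, -18]]
Now row reduce the product.
R2 ← R2 − (1/7)·R1: [0, 110/7, 220/7]
R3 ← R3 − (1/7)·R1: [0, -44/7, -88/7]
R3 ← R3 + (2/5)·R2: [0, 0, 0]
2 nonzero rows, so rank(MA) = 2.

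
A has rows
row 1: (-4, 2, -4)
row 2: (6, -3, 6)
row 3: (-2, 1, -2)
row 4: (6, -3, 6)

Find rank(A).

Row reduce to echelon form.
R2 ← R2 + (3/2)·R1: [0, 0, 0]
R3 ← R3 − (1/2)·R1: [0, 0, 0]
R4 ← R4 + (3/2)·R1: [0, 0, 0]
Echelon form has 1 nonzero row, so rank(A) = 1.

1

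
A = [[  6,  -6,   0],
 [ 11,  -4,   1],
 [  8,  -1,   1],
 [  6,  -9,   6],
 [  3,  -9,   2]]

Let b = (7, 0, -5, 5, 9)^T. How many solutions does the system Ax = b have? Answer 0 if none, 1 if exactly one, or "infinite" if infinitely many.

Row reduce the augmented matrix [A | b].
R2 ← R2 − (11/6)·R1: [0, 7, 1, -77/6]
R3 ← R3 − (4/3)·R1: [0, 7, 1, -43/3]
R4 ← R4 − R1: [0, -3, 6, -2]
R5 ← R5 − (1/2)·R1: [0, -6, 2, 11/2]
R3 ← R3 − R2: [0, 0, 0, -3/2]
R4 ← R4 + (3/7)·R2: [0, 0, 45/7, -15/2]
R5 ← R5 + (6/7)·R2: [0, 0, 20/7, -11/2]
Swap R3 ↔ R4
R5 ← R5 − (4/9)·R3: [0, 0, 0, -13/6]
R5 ← R5 − (13/9)·R4: [0, 0, 0, 0]
The echelon form has 4 nonzero rows; the last pivot sits in the augmented column, so rank(A) = 3 but rank([A|b]) = 4.
Since the ranks differ, the system is inconsistent.
It has no solutions.

0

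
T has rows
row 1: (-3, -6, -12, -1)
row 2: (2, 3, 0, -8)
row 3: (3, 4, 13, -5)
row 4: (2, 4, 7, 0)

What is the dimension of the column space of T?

Row reduce to echelon form.
R2 ← R2 + (2/3)·R1: [0, -1, -8, -26/3]
R3 ← R3 + R1: [0, -2, 1, -6]
R4 ← R4 + (2/3)·R1: [0, 0, -1, -2/3]
R3 ← R3 − (2)·R2: [0, 0, 17, 34/3]
R4 ← R4 + (1/17)·R3: [0, 0, 0, 0]
Echelon form has 3 nonzero rows, so rank(T) = 3.
The column space has dimension equal to the rank: 3.

3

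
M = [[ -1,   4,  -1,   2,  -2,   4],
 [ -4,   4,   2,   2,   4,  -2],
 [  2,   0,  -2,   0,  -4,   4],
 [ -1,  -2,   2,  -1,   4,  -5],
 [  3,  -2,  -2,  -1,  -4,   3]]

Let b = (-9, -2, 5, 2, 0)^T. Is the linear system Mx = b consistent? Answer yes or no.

Row reduce the augmented matrix [M | b].
R2 ← R2 − (4)·R1: [0, -12, 6, -6, 12, -18, 34]
R3 ← R3 + (2)·R1: [0, 8, -4, 4, -8, 12, -13]
R4 ← R4 − R1: [0, -6, 3, -3, 6, -9, 11]
R5 ← R5 + (3)·R1: [0, 10, -5, 5, -10, 15, -27]
R3 ← R3 + (2/3)·R2: [0, 0, 0, 0, 0, 0, 29/3]
R4 ← R4 − (1/2)·R2: [0, 0, 0, 0, 0, 0, -6]
R5 ← R5 + (5/6)·R2: [0, 0, 0, 0, 0, 0, 4/3]
R4 ← R4 + (18/29)·R3: [0, 0, 0, 0, 0, 0, 0]
R5 ← R5 − (4/29)·R3: [0, 0, 0, 0, 0, 0, 0]
The echelon form has 3 nonzero rows; the last pivot sits in the augmented column, so rank(M) = 2 but rank([M|b]) = 3.
Since the ranks differ, the system is inconsistent.

no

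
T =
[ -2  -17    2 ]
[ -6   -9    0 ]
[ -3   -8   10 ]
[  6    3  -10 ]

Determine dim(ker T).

0

Row reduce to echelon form.
R2 ← R2 − (3)·R1: [0, 42, -6]
R3 ← R3 − (3/2)·R1: [0, 35/2, 7]
R4 ← R4 + (3)·R1: [0, -48, -4]
R3 ← R3 − (5/12)·R2: [0, 0, 19/2]
R4 ← R4 + (8/7)·R2: [0, 0, -76/7]
R4 ← R4 + (8/7)·R3: [0, 0, 0]
3 nonzero rows, so rank(T) = 3.
T has 3 columns; by rank–nullity, nullity = 3 − 3 = 0.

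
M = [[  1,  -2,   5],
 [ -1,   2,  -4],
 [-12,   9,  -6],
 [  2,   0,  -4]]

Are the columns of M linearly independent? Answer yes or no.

Row reduce M to echelon form.
R2 ← R2 + R1: [0, 0, 1]
R3 ← R3 + (12)·R1: [0, -15, 54]
R4 ← R4 − (2)·R1: [0, 4, -14]
Swap R2 ↔ R3
R4 ← R4 + (4/15)·R2: [0, 0, 2/5]
R4 ← R4 − (2/5)·R3: [0, 0, 0]
3 pivots among 3 columns.
Every column is a pivot column, so the columns are linearly independent.

yes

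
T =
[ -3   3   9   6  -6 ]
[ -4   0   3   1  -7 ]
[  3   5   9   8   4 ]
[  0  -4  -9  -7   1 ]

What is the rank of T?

2

Row reduce to echelon form.
R2 ← R2 − (4/3)·R1: [0, -4, -9, -7, 1]
R3 ← R3 + R1: [0, 8, 18, 14, -2]
R3 ← R3 + (2)·R2: [0, 0, 0, 0, 0]
R4 ← R4 − R2: [0, 0, 0, 0, 0]
Echelon form has 2 nonzero rows, so rank(T) = 2.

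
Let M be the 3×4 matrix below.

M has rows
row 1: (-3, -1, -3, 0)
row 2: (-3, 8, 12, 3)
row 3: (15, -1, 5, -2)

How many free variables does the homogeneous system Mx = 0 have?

Row reduce to echelon form.
R2 ← R2 − R1: [0, 9, 15, 3]
R3 ← R3 + (5)·R1: [0, -6, -10, -2]
R3 ← R3 + (2/3)·R2: [0, 0, 0, 0]
2 nonzero rows, so rank(M) = 2.
M has 4 columns; by rank–nullity, nullity = 4 − 2 = 2.

2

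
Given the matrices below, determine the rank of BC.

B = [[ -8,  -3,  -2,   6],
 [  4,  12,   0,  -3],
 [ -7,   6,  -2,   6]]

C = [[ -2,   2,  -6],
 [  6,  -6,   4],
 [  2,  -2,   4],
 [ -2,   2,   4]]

First compute BC:
[[-18,  18,  52],
 [ 70, -70,  12],
 [ 34, -34,  82]]
Now row reduce the product.
R2 ← R2 + (35/9)·R1: [0, 0, 1928/9]
R3 ← R3 + (17/9)·R1: [0, 0, 1622/9]
R3 ← R3 − (811/964)·R2: [0, 0, 0]
2 nonzero rows, so rank(BC) = 2.

2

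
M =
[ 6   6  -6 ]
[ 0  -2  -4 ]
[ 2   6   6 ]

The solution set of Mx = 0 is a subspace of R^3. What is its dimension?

1

Row reduce to echelon form.
R3 ← R3 − (1/3)·R1: [0, 4, 8]
R3 ← R3 + (2)·R2: [0, 0, 0]
2 nonzero rows, so rank(M) = 2.
M has 3 columns; by rank–nullity, nullity = 3 − 2 = 1.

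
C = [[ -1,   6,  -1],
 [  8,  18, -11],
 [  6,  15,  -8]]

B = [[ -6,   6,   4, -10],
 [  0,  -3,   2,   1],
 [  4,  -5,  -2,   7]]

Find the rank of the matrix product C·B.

2

First compute CB:
[[  2, -19,  10,   9],
 [-92,  49,  90, -139],
 [-68,  31,  70, -101]]
Now row reduce the product.
R2 ← R2 + (46)·R1: [0, -825, 550, 275]
R3 ← R3 + (34)·R1: [0, -615, 410, 205]
R3 ← R3 − (41/55)·R2: [0, 0, 0, 0]
2 nonzero rows, so rank(CB) = 2.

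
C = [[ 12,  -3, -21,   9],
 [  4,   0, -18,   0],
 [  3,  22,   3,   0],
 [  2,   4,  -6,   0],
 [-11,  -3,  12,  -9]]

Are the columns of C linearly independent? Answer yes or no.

no

Row reduce C to echelon form.
R2 ← R2 − (1/3)·R1: [0, 1, -11, -3]
R3 ← R3 − (1/4)·R1: [0, 91/4, 33/4, -9/4]
R4 ← R4 − (1/6)·R1: [0, 9/2, -5/2, -3/2]
R5 ← R5 + (11/12)·R1: [0, -23/4, -29/4, -3/4]
R3 ← R3 − (91/4)·R2: [0, 0, 517/2, 66]
R4 ← R4 − (9/2)·R2: [0, 0, 47, 12]
R5 ← R5 + (23/4)·R2: [0, 0, -141/2, -18]
R4 ← R4 − (2/11)·R3: [0, 0, 0, 0]
R5 ← R5 + (3/11)·R3: [0, 0, 0, 0]
3 pivots among 4 columns.
Only 3 < 4 pivot columns, so the columns are linearly dependent.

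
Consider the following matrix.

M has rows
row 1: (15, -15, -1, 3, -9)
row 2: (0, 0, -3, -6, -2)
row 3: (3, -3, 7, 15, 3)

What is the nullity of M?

Row reduce to echelon form.
R3 ← R3 − (1/5)·R1: [0, 0, 36/5, 72/5, 24/5]
R3 ← R3 + (12/5)·R2: [0, 0, 0, 0, 0]
2 nonzero rows, so rank(M) = 2.
M has 5 columns; by rank–nullity, nullity = 5 − 2 = 3.

3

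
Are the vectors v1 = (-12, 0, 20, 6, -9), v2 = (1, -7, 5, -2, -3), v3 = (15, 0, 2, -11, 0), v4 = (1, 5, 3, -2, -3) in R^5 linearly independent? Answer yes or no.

yes

Form the matrix with these vectors as rows and row reduce.
R2 ← R2 + (1/12)·R1: [0, -7, 20/3, -3/2, -15/4]
R3 ← R3 + (5/4)·R1: [0, 0, 27, -7/2, -45/4]
R4 ← R4 + (1/12)·R1: [0, 5, 14/3, -3/2, -15/4]
R4 ← R4 + (5/7)·R2: [0, 0, 66/7, -18/7, -45/7]
R4 ← R4 − (22/63)·R3: [0, 0, 0, -85/63, -5/2]
4 nonzero rows, so the 4 vectors span a space of dimension 4.
Since 4 = 4, the vectors are linearly independent.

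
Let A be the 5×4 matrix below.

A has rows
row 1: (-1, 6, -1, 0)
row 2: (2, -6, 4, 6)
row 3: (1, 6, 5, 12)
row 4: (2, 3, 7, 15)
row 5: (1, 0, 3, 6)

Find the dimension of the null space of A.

Row reduce to echelon form.
R2 ← R2 + (2)·R1: [0, 6, 2, 6]
R3 ← R3 + R1: [0, 12, 4, 12]
R4 ← R4 + (2)·R1: [0, 15, 5, 15]
R5 ← R5 + R1: [0, 6, 2, 6]
R3 ← R3 − (2)·R2: [0, 0, 0, 0]
R4 ← R4 − (5/2)·R2: [0, 0, 0, 0]
R5 ← R5 − R2: [0, 0, 0, 0]
2 nonzero rows, so rank(A) = 2.
A has 4 columns; by rank–nullity, nullity = 4 − 2 = 2.

2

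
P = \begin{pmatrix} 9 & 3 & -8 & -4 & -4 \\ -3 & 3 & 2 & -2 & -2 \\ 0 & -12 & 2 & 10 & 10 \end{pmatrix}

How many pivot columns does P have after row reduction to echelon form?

Row reduce to echelon form.
R2 ← R2 + (1/3)·R1: [0, 4, -2/3, -10/3, -10/3]
R3 ← R3 + (3)·R2: [0, 0, 0, 0, 0]
Echelon form has 2 nonzero rows, so rank(P) = 2.
Each nonzero row contributes one pivot column: 2 pivot columns.

2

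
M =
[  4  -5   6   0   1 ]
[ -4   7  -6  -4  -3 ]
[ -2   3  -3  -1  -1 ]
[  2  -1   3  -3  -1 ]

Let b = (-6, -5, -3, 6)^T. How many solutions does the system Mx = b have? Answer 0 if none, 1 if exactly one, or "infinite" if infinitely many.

0

Row reduce the augmented matrix [M | b].
R2 ← R2 + R1: [0, 2, 0, -4, -2, -11]
R3 ← R3 + (1/2)·R1: [0, 1/2, 0, -1, -1/2, -6]
R4 ← R4 − (1/2)·R1: [0, 3/2, 0, -3, -3/2, 9]
R3 ← R3 − (1/4)·R2: [0, 0, 0, 0, 0, -13/4]
R4 ← R4 − (3/4)·R2: [0, 0, 0, 0, 0, 69/4]
R4 ← R4 + (69/13)·R3: [0, 0, 0, 0, 0, 0]
The echelon form has 3 nonzero rows; the last pivot sits in the augmented column, so rank(M) = 2 but rank([M|b]) = 3.
Since the ranks differ, the system is inconsistent.
It has no solutions.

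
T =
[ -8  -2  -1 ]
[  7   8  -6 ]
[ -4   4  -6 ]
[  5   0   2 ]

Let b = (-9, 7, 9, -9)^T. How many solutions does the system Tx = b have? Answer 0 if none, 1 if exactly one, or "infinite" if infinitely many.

0

Row reduce the augmented matrix [T | b].
R2 ← R2 + (7/8)·R1: [0, 25/4, -55/8, -7/8]
R3 ← R3 − (1/2)·R1: [0, 5, -11/2, 27/2]
R4 ← R4 + (5/8)·R1: [0, -5/4, 11/8, -117/8]
R3 ← R3 − (4/5)·R2: [0, 0, 0, 71/5]
R4 ← R4 + (1/5)·R2: [0, 0, 0, -74/5]
R4 ← R4 + (74/71)·R3: [0, 0, 0, 0]
The echelon form has 3 nonzero rows; the last pivot sits in the augmented column, so rank(T) = 2 but rank([T|b]) = 3.
Since the ranks differ, the system is inconsistent.
It has no solutions.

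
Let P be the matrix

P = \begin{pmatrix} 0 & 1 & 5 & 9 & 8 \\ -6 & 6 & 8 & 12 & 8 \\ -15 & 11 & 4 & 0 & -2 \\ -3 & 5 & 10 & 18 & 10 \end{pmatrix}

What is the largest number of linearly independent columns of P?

3

Row reduce to echelon form.
Swap R1 ↔ R2
R3 ← R3 − (5/2)·R1: [0, -4, -16, -30, -22]
R4 ← R4 − (1/2)·R1: [0, 2, 6, 12, 6]
R3 ← R3 + (4)·R2: [0, 0, 4, 6, 10]
R4 ← R4 − (2)·R2: [0, 0, -4, -6, -10]
R4 ← R4 + R3: [0, 0, 0, 0, 0]
Echelon form has 3 nonzero rows, so rank(P) = 3.
The rank gives the maximum number of linearly independent columns: 3.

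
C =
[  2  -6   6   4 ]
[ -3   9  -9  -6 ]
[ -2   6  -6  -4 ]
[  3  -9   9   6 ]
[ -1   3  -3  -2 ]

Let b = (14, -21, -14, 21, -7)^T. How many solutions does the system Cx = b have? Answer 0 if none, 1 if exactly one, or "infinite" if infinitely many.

Row reduce the augmented matrix [C | b].
R2 ← R2 + (3/2)·R1: [0, 0, 0, 0, 0]
R3 ← R3 + R1: [0, 0, 0, 0, 0]
R4 ← R4 − (3/2)·R1: [0, 0, 0, 0, 0]
R5 ← R5 + (1/2)·R1: [0, 0, 0, 0, 0]
The echelon form has 1 nonzero rows, and every pivot lies in the first 4 columns, so rank(C) = rank([C|b]) = 1.
The system is consistent.
rank = 1 < 4 unknowns, so there are infinitely many solutions.

infinite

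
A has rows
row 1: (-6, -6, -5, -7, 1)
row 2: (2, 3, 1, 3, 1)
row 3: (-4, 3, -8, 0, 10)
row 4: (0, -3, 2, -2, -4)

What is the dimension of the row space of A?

Row reduce to echelon form.
R2 ← R2 + (1/3)·R1: [0, 1, -2/3, 2/3, 4/3]
R3 ← R3 − (2/3)·R1: [0, 7, -14/3, 14/3, 28/3]
R3 ← R3 − (7)·R2: [0, 0, 0, 0, 0]
R4 ← R4 + (3)·R2: [0, 0, 0, 0, 0]
Echelon form has 2 nonzero rows, so rank(A) = 2.
The row space has dimension equal to the rank: 2.

2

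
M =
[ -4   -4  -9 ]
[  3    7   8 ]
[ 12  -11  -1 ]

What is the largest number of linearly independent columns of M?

Row reduce to echelon form.
R2 ← R2 + (3/4)·R1: [0, 4, 5/4]
R3 ← R3 + (3)·R1: [0, -23, -28]
R3 ← R3 + (23/4)·R2: [0, 0, -333/16]
Echelon form has 3 nonzero rows, so rank(M) = 3.
The rank gives the maximum number of linearly independent columns: 3.

3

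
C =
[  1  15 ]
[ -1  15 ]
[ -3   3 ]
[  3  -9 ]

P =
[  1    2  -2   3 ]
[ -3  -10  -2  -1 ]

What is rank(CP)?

First compute CP:
[[-44, -148, -32, -12],
 [-46, -152, -28, -18],
 [-12, -36,   0, -12],
 [ 30,  96,  12,  18]]
Now row reduce the product.
R2 ← R2 − (23/22)·R1: [0, 30/11, 60/11, -60/11]
R3 ← R3 − (3/11)·R1: [0, 48/11, 96/11, -96/11]
R4 ← R4 + (15/22)·R1: [0, -54/11, -108/11, 108/11]
R3 ← R3 − (8/5)·R2: [0, 0, 0, 0]
R4 ← R4 + (9/5)·R2: [0, 0, 0, 0]
2 nonzero rows, so rank(CP) = 2.

2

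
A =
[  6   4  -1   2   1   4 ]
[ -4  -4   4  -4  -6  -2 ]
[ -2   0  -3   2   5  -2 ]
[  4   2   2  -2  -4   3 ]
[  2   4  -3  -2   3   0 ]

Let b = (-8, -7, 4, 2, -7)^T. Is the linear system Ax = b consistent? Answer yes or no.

no

Row reduce the augmented matrix [A | b].
R2 ← R2 + (2/3)·R1: [0, -4/3, 10/3, -8/3, -16/3, 2/3, -37/3]
R3 ← R3 + (1/3)·R1: [0, 4/3, -10/3, 8/3, 16/3, -2/3, 4/3]
R4 ← R4 − (2/3)·R1: [0, -2/3, 8/3, -10/3, -14/3, 1/3, 22/3]
R5 ← R5 − (1/3)·R1: [0, 8/3, -8/3, -8/3, 8/3, -4/3, -13/3]
R3 ← R3 + R2: [0, 0, 0, 0, 0, 0, -11]
R4 ← R4 − (1/2)·R2: [0, 0, 1, -2, -2, 0, 27/2]
R5 ← R5 + (2)·R2: [0, 0, 4, -8, -8, 0, -29]
Swap R3 ↔ R4
R5 ← R5 − (4)·R3: [0, 0, 0, 0, 0, 0, -83]
R5 ← R5 − (83/11)·R4: [0, 0, 0, 0, 0, 0, 0]
The echelon form has 4 nonzero rows; the last pivot sits in the augmented column, so rank(A) = 3 but rank([A|b]) = 4.
Since the ranks differ, the system is inconsistent.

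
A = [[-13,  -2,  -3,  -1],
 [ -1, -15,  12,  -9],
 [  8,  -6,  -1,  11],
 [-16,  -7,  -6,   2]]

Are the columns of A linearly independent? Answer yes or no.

Row reduce A to echelon form.
R2 ← R2 − (1/13)·R1: [0, -193/13, 159/13, -116/13]
R3 ← R3 + (8/13)·R1: [0, -94/13, -37/13, 135/13]
R4 ← R4 − (16/13)·R1: [0, -59/13, -30/13, 42/13]
R3 ← R3 − (94/193)·R2: [0, 0, -1699/193, 2843/193]
R4 ← R4 − (59/193)·R2: [0, 0, -1167/193, 1150/193]
R4 ← R4 − (1167/1699)·R3: [0, 0, 0, -7067/1699]
4 pivots among 4 columns.
Every column is a pivot column, so the columns are linearly independent.

yes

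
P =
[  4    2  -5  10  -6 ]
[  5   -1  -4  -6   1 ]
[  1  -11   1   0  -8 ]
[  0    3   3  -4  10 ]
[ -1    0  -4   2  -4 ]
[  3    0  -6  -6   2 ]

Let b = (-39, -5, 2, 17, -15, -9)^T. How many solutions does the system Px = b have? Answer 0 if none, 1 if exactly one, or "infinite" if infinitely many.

Row reduce the augmented matrix [P | b].
R2 ← R2 − (5/4)·R1: [0, -7/2, 9/4, -37/2, 17/2, 175/4]
R3 ← R3 − (1/4)·R1: [0, -23/2, 9/4, -5/2, -13/2, 47/4]
R5 ← R5 + (1/4)·R1: [0, 1/2, -21/4, 9/2, -11/2, -99/4]
R6 ← R6 − (3/4)·R1: [0, -3/2, -9/4, -27/2, 13/2, 81/4]
R3 ← R3 − (23/7)·R2: [0, 0, -36/7, 408/7, -241/7, -132]
R4 ← R4 + (6/7)·R2: [0, 0, 69/14, -139/7, 121/7, 109/2]
R5 ← R5 + (1/7)·R2: [0, 0, -69/14, 13/7, -30/7, -37/2]
R6 ← R6 − (3/7)·R2: [0, 0, -45/14, -39/7, 20/7, 3/2]
R4 ← R4 + (23/24)·R3: [0, 0, 0, 36, -377/24, -72]
R5 ← R5 − (23/24)·R3: [0, 0, 0, -54, 689/24, 108]
R6 ← R6 − (5/8)·R3: [0, 0, 0, -42, 195/8, 84]
R5 ← R5 + (3/2)·R4: [0, 0, 0, 0, 247/48, 0]
R6 ← R6 + (7/6)·R4: [0, 0, 0, 0, 871/144, 0]
R6 ← R6 − (67/57)·R5: [0, 0, 0, 0, 0, 0]
The echelon form has 5 nonzero rows, and every pivot lies in the first 5 columns, so rank(P) = rank([P|b]) = 5.
The system is consistent.
rank = 5 = number of unknowns, so the solution is unique.

1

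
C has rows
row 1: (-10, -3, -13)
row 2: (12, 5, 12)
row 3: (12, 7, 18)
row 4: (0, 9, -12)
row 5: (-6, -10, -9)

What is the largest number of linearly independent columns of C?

Row reduce to echelon form.
R2 ← R2 + (6/5)·R1: [0, 7/5, -18/5]
R3 ← R3 + (6/5)·R1: [0, 17/5, 12/5]
R5 ← R5 − (3/5)·R1: [0, -41/5, -6/5]
R3 ← R3 − (17/7)·R2: [0, 0, 78/7]
R4 ← R4 − (45/7)·R2: [0, 0, 78/7]
R5 ← R5 + (41/7)·R2: [0, 0, -156/7]
R4 ← R4 − R3: [0, 0, 0]
R5 ← R5 + (2)·R3: [0, 0, 0]
Echelon form has 3 nonzero rows, so rank(C) = 3.
The rank gives the maximum number of linearly independent columns: 3.

3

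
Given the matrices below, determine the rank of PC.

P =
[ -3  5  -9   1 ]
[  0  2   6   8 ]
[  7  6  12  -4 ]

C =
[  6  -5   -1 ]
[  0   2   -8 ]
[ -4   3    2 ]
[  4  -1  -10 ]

2

First compute PC:
[[ 22,  -3, -65],
 [  8,  14, -84],
 [-22,  17,   9]]
Now row reduce the product.
R2 ← R2 − (4/11)·R1: [0, 166/11, -664/11]
R3 ← R3 + R1: [0, 14, -56]
R3 ← R3 − (77/83)·R2: [0, 0, 0]
2 nonzero rows, so rank(PC) = 2.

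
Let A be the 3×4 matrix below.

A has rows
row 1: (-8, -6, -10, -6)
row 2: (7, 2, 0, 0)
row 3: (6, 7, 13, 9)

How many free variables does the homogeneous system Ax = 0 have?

Row reduce to echelon form.
R2 ← R2 + (7/8)·R1: [0, -13/4, -35/4, -21/4]
R3 ← R3 + (3/4)·R1: [0, 5/2, 11/2, 9/2]
R3 ← R3 + (10/13)·R2: [0, 0, -16/13, 6/13]
3 nonzero rows, so rank(A) = 3.
A has 4 columns; by rank–nullity, nullity = 4 − 3 = 1.

1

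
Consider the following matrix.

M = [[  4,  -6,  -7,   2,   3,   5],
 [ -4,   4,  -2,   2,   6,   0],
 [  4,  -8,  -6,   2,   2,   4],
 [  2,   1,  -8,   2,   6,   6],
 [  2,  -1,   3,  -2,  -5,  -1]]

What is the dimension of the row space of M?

3

Row reduce to echelon form.
R2 ← R2 + R1: [0, -2, -9, 4, 9, 5]
R3 ← R3 − R1: [0, -2, 1, 0, -1, -1]
R4 ← R4 − (1/2)·R1: [0, 4, -9/2, 1, 9/2, 7/2]
R5 ← R5 − (1/2)·R1: [0, 2, 13/2, -3, -13/2, -7/2]
R3 ← R3 − R2: [0, 0, 10, -4, -10, -6]
R4 ← R4 + (2)·R2: [0, 0, -45/2, 9, 45/2, 27/2]
R5 ← R5 + R2: [0, 0, -5/2, 1, 5/2, 3/2]
R4 ← R4 + (9/4)·R3: [0, 0, 0, 0, 0, 0]
R5 ← R5 + (1/4)·R3: [0, 0, 0, 0, 0, 0]
Echelon form has 3 nonzero rows, so rank(M) = 3.
The row space has dimension equal to the rank: 3.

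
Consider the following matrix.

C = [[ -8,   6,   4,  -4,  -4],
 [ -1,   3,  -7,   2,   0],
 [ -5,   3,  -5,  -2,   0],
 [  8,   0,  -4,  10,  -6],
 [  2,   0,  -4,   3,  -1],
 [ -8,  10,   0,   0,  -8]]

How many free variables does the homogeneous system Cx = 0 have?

Row reduce to echelon form.
R2 ← R2 − (1/8)·R1: [0, 9/4, -15/2, 5/2, 1/2]
R3 ← R3 − (5/8)·R1: [0, -3/4, -15/2, 1/2, 5/2]
R4 ← R4 + R1: [0, 6, 0, 6, -10]
R5 ← R5 + (1/4)·R1: [0, 3/2, -3, 2, -2]
R6 ← R6 − R1: [0, 4, -4, 4, -4]
R3 ← R3 + (1/3)·R2: [0, 0, -10, 4/3, 8/3]
R4 ← R4 − (8/3)·R2: [0, 0, 20, -2/3, -34/3]
R5 ← R5 − (2/3)·R2: [0, 0, 2, 1/3, -7/3]
R6 ← R6 − (16/9)·R2: [0, 0, 28/3, -4/9, -44/9]
R4 ← R4 + (2)·R3: [0, 0, 0, 2, -6]
R5 ← R5 + (1/5)·R3: [0, 0, 0, 3/5, -9/5]
R6 ← R6 + (14/15)·R3: [0, 0, 0, 4/5, -12/5]
R5 ← R5 − (3/10)·R4: [0, 0, 0, 0, 0]
R6 ← R6 − (2/5)·R4: [0, 0, 0, 0, 0]
4 nonzero rows, so rank(C) = 4.
C has 5 columns; by rank–nullity, nullity = 5 − 4 = 1.

1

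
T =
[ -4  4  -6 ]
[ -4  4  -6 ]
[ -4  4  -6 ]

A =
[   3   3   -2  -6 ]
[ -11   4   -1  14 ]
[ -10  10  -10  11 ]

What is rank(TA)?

1

First compute TA:
[[  4, -56,  64,  14],
 [  4, -56,  64,  14],
 [  4, -56,  64,  14]]
Now row reduce the product.
R2 ← R2 − R1: [0, 0, 0, 0]
R3 ← R3 − R1: [0, 0, 0, 0]
1 nonzero row, so rank(TA) = 1.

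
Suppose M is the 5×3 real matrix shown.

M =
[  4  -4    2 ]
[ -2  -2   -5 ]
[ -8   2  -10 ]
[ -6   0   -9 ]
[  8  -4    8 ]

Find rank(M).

Row reduce to echelon form.
R2 ← R2 + (1/2)·R1: [0, -4, -4]
R3 ← R3 + (2)·R1: [0, -6, -6]
R4 ← R4 + (3/2)·R1: [0, -6, -6]
R5 ← R5 − (2)·R1: [0, 4, 4]
R3 ← R3 − (3/2)·R2: [0, 0, 0]
R4 ← R4 − (3/2)·R2: [0, 0, 0]
R5 ← R5 + R2: [0, 0, 0]
Echelon form has 2 nonzero rows, so rank(M) = 2.

2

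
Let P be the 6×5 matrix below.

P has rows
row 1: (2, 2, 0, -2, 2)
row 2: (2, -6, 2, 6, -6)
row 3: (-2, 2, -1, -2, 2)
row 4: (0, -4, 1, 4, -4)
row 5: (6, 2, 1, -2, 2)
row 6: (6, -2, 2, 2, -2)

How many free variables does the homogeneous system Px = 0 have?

3

Row reduce to echelon form.
R2 ← R2 − R1: [0, -8, 2, 8, -8]
R3 ← R3 + R1: [0, 4, -1, -4, 4]
R5 ← R5 − (3)·R1: [0, -4, 1, 4, -4]
R6 ← R6 − (3)·R1: [0, -8, 2, 8, -8]
R3 ← R3 + (1/2)·R2: [0, 0, 0, 0, 0]
R4 ← R4 − (1/2)·R2: [0, 0, 0, 0, 0]
R5 ← R5 − (1/2)·R2: [0, 0, 0, 0, 0]
R6 ← R6 − R2: [0, 0, 0, 0, 0]
2 nonzero rows, so rank(P) = 2.
P has 5 columns; by rank–nullity, nullity = 5 − 2 = 3.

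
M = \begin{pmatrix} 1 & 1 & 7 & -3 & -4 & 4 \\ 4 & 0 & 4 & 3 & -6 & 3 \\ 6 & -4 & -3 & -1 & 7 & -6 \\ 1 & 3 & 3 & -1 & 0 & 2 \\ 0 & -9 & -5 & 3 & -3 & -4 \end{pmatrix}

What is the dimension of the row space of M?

Row reduce to echelon form.
R2 ← R2 − (4)·R1: [0, -4, -24, 15, 10, -13]
R3 ← R3 − (6)·R1: [0, -10, -45, 17, 31, -30]
R4 ← R4 − R1: [0, 2, -4, 2, 4, -2]
R3 ← R3 − (5/2)·R2: [0, 0, 15, -41/2, 6, 5/2]
R4 ← R4 + (1/2)·R2: [0, 0, -16, 19/2, 9, -17/2]
R5 ← R5 − (9/4)·R2: [0, 0, 49, -123/4, -51/2, 101/4]
R4 ← R4 + (16/15)·R3: [0, 0, 0, -371/30, 77/5, -35/6]
R5 ← R5 − (49/15)·R3: [0, 0, 0, 2173/60, -451/10, 205/12]
R5 ← R5 + (41/14)·R4: [0, 0, 0, 0, 0, 0]
Echelon form has 4 nonzero rows, so rank(M) = 4.
The row space has dimension equal to the rank: 4.

4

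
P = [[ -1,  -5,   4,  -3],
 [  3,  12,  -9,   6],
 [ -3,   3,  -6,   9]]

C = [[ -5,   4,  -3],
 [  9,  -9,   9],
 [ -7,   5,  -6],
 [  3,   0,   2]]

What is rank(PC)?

First compute PC:
[[-77,  61, -72],
 [174, -141, 165],
 [111, -69,  90]]
Now row reduce the product.
R2 ← R2 + (174/77)·R1: [0, -243/77, 177/77]
R3 ← R3 + (111/77)·R1: [0, 1458/77, -1062/77]
R3 ← R3 + (6)·R2: [0, 0, 0]
2 nonzero rows, so rank(PC) = 2.

2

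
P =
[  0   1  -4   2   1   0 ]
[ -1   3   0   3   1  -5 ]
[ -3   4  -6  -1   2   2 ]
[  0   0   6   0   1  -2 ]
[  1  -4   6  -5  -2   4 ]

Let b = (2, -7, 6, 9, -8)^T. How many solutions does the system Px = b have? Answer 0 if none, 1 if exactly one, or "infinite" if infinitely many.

0

Row reduce the augmented matrix [P | b].
Swap R1 ↔ R2
R3 ← R3 − (3)·R1: [0, -5, -6, -10, -1, 17, 27]
R5 ← R5 + R1: [0, -1, 6, -2, -1, -1, -15]
R3 ← R3 + (5)·R2: [0, 0, -26, 0, 4, 17, 37]
R5 ← R5 + R2: [0, 0, 2, 0, 0, -1, -13]
R4 ← R4 + (3/13)·R3: [0, 0, 0, 0, 25/13, 25/13, 228/13]
R5 ← R5 + (1/13)·R3: [0, 0, 0, 0, 4/13, 4/13, -132/13]
R5 ← R5 − (4/25)·R4: [0, 0, 0, 0, 0, 0, -324/25]
The echelon form has 5 nonzero rows; the last pivot sits in the augmented column, so rank(P) = 4 but rank([P|b]) = 5.
Since the ranks differ, the system is inconsistent.
It has no solutions.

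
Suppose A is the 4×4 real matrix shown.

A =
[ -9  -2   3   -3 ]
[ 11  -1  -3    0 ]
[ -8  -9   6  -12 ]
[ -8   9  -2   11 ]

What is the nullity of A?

1

Row reduce to echelon form.
R2 ← R2 + (11/9)·R1: [0, -31/9, 2/3, -11/3]
R3 ← R3 − (8/9)·R1: [0, -65/9, 10/3, -28/3]
R4 ← R4 − (8/9)·R1: [0, 97/9, -14/3, 41/3]
R3 ← R3 − (65/31)·R2: [0, 0, 60/31, -51/31]
R4 ← R4 + (97/31)·R2: [0, 0, -80/31, 68/31]
R4 ← R4 + (4/3)·R3: [0, 0, 0, 0]
3 nonzero rows, so rank(A) = 3.
A has 4 columns; by rank–nullity, nullity = 4 − 3 = 1.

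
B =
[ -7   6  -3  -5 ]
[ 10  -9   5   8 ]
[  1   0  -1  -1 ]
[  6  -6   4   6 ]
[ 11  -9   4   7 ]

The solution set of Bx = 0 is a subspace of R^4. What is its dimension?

Row reduce to echelon form.
R2 ← R2 + (10/7)·R1: [0, -3/7, 5/7, 6/7]
R3 ← R3 + (1/7)·R1: [0, 6/7, -10/7, -12/7]
R4 ← R4 + (6/7)·R1: [0, -6/7, 10/7, 12/7]
R5 ← R5 + (11/7)·R1: [0, 3/7, -5/7, -6/7]
R3 ← R3 + (2)·R2: [0, 0, 0, 0]
R4 ← R4 − (2)·R2: [0, 0, 0, 0]
R5 ← R5 + R2: [0, 0, 0, 0]
2 nonzero rows, so rank(B) = 2.
B has 4 columns; by rank–nullity, nullity = 4 − 2 = 2.

2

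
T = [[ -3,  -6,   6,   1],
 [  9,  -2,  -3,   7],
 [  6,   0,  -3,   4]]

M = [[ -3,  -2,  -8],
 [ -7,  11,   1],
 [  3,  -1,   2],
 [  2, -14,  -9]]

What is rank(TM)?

First compute TM:
[[ 71, -80,  21],
 [ -8, -135, -143],
 [-19, -65, -90]]
Now row reduce the product.
R2 ← R2 + (8/71)·R1: [0, -10225/71, -9985/71]
R3 ← R3 + (19/71)·R1: [0, -6135/71, -5991/71]
R3 ← R3 − (3/5)·R2: [0, 0, 0]
2 nonzero rows, so rank(TM) = 2.

2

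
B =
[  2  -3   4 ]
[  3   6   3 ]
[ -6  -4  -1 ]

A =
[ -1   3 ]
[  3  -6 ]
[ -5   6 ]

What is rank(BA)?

2

First compute BA:
[[-31,  48],
 [  0,  -9],
 [ -1,   0]]
Now row reduce the product.
R3 ← R3 − (1/31)·R1: [0, -48/31]
R3 ← R3 − (16/93)·R2: [0, 0]
2 nonzero rows, so rank(BA) = 2.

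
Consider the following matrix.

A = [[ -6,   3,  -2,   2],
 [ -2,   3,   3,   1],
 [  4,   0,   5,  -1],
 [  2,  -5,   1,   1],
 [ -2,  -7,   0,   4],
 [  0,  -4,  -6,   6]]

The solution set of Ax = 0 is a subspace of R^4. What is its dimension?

0

Row reduce to echelon form.
R2 ← R2 − (1/3)·R1: [0, 2, 11/3, 1/3]
R3 ← R3 + (2/3)·R1: [0, 2, 11/3, 1/3]
R4 ← R4 + (1/3)·R1: [0, -4, 1/3, 5/3]
R5 ← R5 − (1/3)·R1: [0, -8, 2/3, 10/3]
R3 ← R3 − R2: [0, 0, 0, 0]
R4 ← R4 + (2)·R2: [0, 0, 23/3, 7/3]
R5 ← R5 + (4)·R2: [0, 0, 46/3, 14/3]
R6 ← R6 + (2)·R2: [0, 0, 4/3, 20/3]
Swap R3 ↔ R4
R5 ← R5 − (2)·R3: [0, 0, 0, 0]
R6 ← R6 − (4/23)·R3: [0, 0, 0, 144/23]
Swap R4 ↔ R6
4 nonzero rows, so rank(A) = 4.
A has 4 columns; by rank–nullity, nullity = 4 − 4 = 0.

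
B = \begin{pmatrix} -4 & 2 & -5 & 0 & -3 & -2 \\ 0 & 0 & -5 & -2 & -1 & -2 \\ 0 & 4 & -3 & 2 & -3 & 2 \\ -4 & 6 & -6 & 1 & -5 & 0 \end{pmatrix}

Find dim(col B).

4

Row reduce to echelon form.
R4 ← R4 − R1: [0, 4, -1, 1, -2, 2]
Swap R2 ↔ R3
R4 ← R4 − R2: [0, 0, 2, -1, 1, 0]
R4 ← R4 + (2/5)·R3: [0, 0, 0, -9/5, 3/5, -4/5]
Echelon form has 4 nonzero rows, so rank(B) = 4.
The column space has dimension equal to the rank: 4.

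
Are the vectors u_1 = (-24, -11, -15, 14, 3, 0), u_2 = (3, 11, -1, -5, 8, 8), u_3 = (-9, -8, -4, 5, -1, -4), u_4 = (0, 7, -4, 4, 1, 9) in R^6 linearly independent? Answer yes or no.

Form the matrix with these vectors as rows and row reduce.
R2 ← R2 + (1/8)·R1: [0, 77/8, -23/8, -13/4, 67/8, 8]
R3 ← R3 − (3/8)·R1: [0, -31/8, 13/8, -1/4, -17/8, -4]
R3 ← R3 + (31/77)·R2: [0, 0, 36/77, -120/77, 96/77, -60/77]
R4 ← R4 − (8/11)·R2: [0, 0, -21/11, 70/11, -56/11, 35/11]
R4 ← R4 + (49/12)·R3: [0, 0, 0, 0, 0, 0]
3 nonzero rows, so the 4 vectors span a space of dimension 3.
Since 3 < 4, the vectors are linearly dependent.

no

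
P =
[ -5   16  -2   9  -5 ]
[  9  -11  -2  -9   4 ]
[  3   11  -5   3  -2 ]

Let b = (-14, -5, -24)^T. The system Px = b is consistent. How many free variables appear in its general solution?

Row reduce the augmented matrix [P | b].
R2 ← R2 + (9/5)·R1: [0, 89/5, -28/5, 36/5, -5, -151/5]
R3 ← R3 + (3/5)·R1: [0, 103/5, -31/5, 42/5, -5, -162/5]
R3 ← R3 − (103/89)·R2: [0, 0, 25/89, 6/89, 70/89, 227/89]
The echelon form has 3 nonzero rows, and every pivot lies in the first 5 columns, so rank(P) = rank([P|b]) = 3.
The system is consistent.
Free variables = (unknowns) − (rank) = 5 − 3 = 2.

2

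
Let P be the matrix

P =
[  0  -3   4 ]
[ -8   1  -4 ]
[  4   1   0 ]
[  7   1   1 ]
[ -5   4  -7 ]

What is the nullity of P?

Row reduce to echelon form.
Swap R1 ↔ R2
R3 ← R3 + (1/2)·R1: [0, 3/2, -2]
R4 ← R4 + (7/8)·R1: [0, 15/8, -5/2]
R5 ← R5 − (5/8)·R1: [0, 27/8, -9/2]
R3 ← R3 + (1/2)·R2: [0, 0, 0]
R4 ← R4 + (5/8)·R2: [0, 0, 0]
R5 ← R5 + (9/8)·R2: [0, 0, 0]
2 nonzero rows, so rank(P) = 2.
P has 3 columns; by rank–nullity, nullity = 3 − 2 = 1.

1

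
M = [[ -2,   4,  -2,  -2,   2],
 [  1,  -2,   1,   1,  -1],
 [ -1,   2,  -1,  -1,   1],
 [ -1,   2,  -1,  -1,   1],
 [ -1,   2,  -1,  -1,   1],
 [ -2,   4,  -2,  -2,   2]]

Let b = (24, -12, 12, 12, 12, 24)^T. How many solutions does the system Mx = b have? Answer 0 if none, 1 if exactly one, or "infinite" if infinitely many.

infinite

Row reduce the augmented matrix [M | b].
R2 ← R2 + (1/2)·R1: [0, 0, 0, 0, 0, 0]
R3 ← R3 − (1/2)·R1: [0, 0, 0, 0, 0, 0]
R4 ← R4 − (1/2)·R1: [0, 0, 0, 0, 0, 0]
R5 ← R5 − (1/2)·R1: [0, 0, 0, 0, 0, 0]
R6 ← R6 − R1: [0, 0, 0, 0, 0, 0]
The echelon form has 1 nonzero rows, and every pivot lies in the first 5 columns, so rank(M) = rank([M|b]) = 1.
The system is consistent.
rank = 1 < 5 unknowns, so there are infinitely many solutions.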